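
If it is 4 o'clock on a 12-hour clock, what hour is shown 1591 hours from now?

1591 − 132·12 = 7, so 1591 ≡ 7 (mod 12).
4 + 7 → 11 on a 12-hour dial.

11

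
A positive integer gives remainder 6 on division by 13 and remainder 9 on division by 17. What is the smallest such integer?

x ≡ 6 (mod 13) gives x ∈ {6, 19, 32, 45, 58, 71, 84, 97, …}.
The first of these with x mod 17 = 9 is 162.

162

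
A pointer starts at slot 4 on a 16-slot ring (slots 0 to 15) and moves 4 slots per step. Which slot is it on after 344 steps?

4

344·4 = 1376.
1376 = 86·16 + 0, so 1376 mod 16 = 0.
(4 + 0) mod 16 = 4.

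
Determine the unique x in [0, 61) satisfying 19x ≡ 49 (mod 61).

9

19⁻¹ ≡ 45 (mod 61) because 19·45 = 855 = 14·61 + 1.
Multiplying both sides by 45: x ≡ 45·49 = 2205 ≡ 9 (mod 61).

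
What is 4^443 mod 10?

The units digit of 4^n cycles with period 2: 4, 6, …
443 leaves remainder 1 on division by 2, so 4^443 ends in 4.

4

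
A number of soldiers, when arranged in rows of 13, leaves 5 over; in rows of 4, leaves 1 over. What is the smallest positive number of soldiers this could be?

x ≡ 1 (mod 4) gives x ∈ {1, 5}.
The first of these with x mod 13 = 5 is 5.

5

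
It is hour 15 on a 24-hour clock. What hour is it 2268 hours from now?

2268 mod 24 = 12 (since 94·24 = 2256).
(15 + 12) mod 24 = 3.

3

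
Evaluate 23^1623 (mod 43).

Successive squares of 23 mod 43: 23^1≡23, 23^2≡13, 23^4≡40, 23^8≡9, 23^16≡38, 23^32≡25, 23^64≡23, 23^128≡13, 23^256≡40, 23^512≡9, 23^1024≡38.
Since 1623 = 1 + 2 + 4 + 16 + 64 + 512 + 1024 in binary, 23^1623 ≡ 23·13·40·38·23·9·38 ≡ 4 (mod 43).

4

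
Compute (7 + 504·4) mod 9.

7

504·4 = 2016.
Dividing 2016 by 9 gives quotient 224 and remainder 0.
(7 + 0) mod 9 = 7.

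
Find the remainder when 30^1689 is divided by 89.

Square-and-reduce mod 89: 30^1≡30, 30^2≡10, 30^4≡11, 30^8≡32, 30^16≡45, 30^32≡67, 30^64≡39, 30^128≡8, 30^256≡64, 30^512≡2, 30^1024≡4.
1689 = 1 + 8 + 16 + 128 + 512 + 1024, so 30^1689 ≡ 30·32·45·8·2·4 ≡ 15 (mod 89).

15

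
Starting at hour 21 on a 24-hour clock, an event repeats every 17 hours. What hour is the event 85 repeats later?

2

85·17 = 1445.
1445 = 60·24 + 5, so 1445 mod 24 = 5.
(21 + 5) mod 24 = 2.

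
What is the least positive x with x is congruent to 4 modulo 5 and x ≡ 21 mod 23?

44

x ≡ 4 (mod 5) gives x ∈ {4, 9, 14, 19, 24, 29, 34, 39, …}.
The first of these with x mod 23 = 21 is 44.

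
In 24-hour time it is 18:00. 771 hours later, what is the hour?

771 = 32·24 + 3, so 771 mod 24 = 3.
(18 + 3) mod 24 = 21.

21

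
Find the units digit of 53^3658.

9

Last digits of 3^n: 3, 9, 7, 1 (period 4).
3658 leaves remainder 2 on division by 4, so 53^3658 ends in 9.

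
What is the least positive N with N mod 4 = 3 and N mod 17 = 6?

23

x ≡ 3 (mod 4) gives x ∈ {3, 7, 11, 15, 19, 23}.
The first of these with x mod 17 = 6 is 23.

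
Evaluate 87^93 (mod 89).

57

By repeated squaring mod 89: 87^1≡87, 87^2≡4, 87^4≡16, 87^8≡78, 87^16≡32, 87^32≡45, 87^64≡67.
93 = 1 + 4 + 8 + 16 + 64, so 87^93 ≡ 87·16·78·32·67 ≡ 57 (mod 89).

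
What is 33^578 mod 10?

9

The units digit of 33^n cycles with period 4: 3, 9, 7, 1, …
578 mod 4 = 2, so the last digit matches 3^2 = 9.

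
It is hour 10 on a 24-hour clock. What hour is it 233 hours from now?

233 mod 24 = 17 (since 9·24 = 216).
(10 + 17) mod 24 = 3.

3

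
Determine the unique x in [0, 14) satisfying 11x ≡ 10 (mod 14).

6

11⁻¹ ≡ 9 (mod 14) because 11·9 = 99 = 7·14 + 1.
Multiplying both sides by 9: x ≡ 9·10 = 90 ≡ 6 (mod 14).
Check: 11·6 = 66 = 4·14 + 10.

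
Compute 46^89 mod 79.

Square-and-reduce mod 79: 46^1≡46, 46^2≡62, 46^4≡52, 46^8≡18, 46^16≡8, 46^32≡64, 46^64≡67.
Since 89 = 1 + 8 + 16 + 64 in binary, 46^89 ≡ 46·18·8·67 ≡ 65 (mod 79).

65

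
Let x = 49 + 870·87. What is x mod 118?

870·87 = 75690.
75690 mod 118 = 52 (since 641·118 = 75638).
(49 + 52) mod 118 = 101.

101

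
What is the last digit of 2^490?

4

Last digits of 2^n: 2, 4, 8, 6 (period 4).
490 leaves remainder 2 on division by 4, so 2^490 ends in 4.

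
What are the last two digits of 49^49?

Square-and-reduce mod 100: 49^1≡49, 49^2≡1, 49^4≡1, 49^8≡1, 49^16≡1, 49^32≡1.
Since 49 = 1 + 16 + 32 in binary, 49^49 ≡ 49·1·1 ≡ 49 (mod 100).

49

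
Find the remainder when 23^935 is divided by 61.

11

Successive squares of 23 mod 61: 23^1≡23, 23^2≡41, 23^4≡34, 23^8≡58, 23^16≡9, 23^32≡20, 23^64≡34, 23^128≡58, 23^256≡9, 23^512≡20.
Since 935 = 1 + 2 + 4 + 32 + 128 + 256 + 512 in binary, 23^935 ≡ 23·41·34·20·58·9·20 ≡ 11 (mod 61).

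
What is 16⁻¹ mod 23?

13

16·13 = 208 = 9·23 + 1, so 16⁻¹ ≡ 13 (mod 23).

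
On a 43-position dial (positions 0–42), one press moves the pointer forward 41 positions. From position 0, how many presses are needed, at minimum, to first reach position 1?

21

43 = 1·41 + 2
41 = 20·2 + 1
2 = 2·1 + 0
Back-substituting gives 41·21 ≡ 1 (mod 43).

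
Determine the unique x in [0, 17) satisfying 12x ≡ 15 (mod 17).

12⁻¹ ≡ 10 (mod 17) because 12·10 = 120 = 7·17 + 1.
Multiplying both sides by 10: x ≡ 10·15 = 150 ≡ 14 (mod 17).
Check: 12·14 = 168 = 9·17 + 15.

14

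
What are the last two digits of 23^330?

By repeated squaring mod 100: 23^1≡23, 23^2≡29, 23^4≡41, 23^8≡81, 23^16≡61, 23^32≡21, 23^64≡41, 23^128≡81, 23^256≡61.
330 = 2 + 8 + 64 + 256, so 23^330 ≡ 29·81·41·61 ≡ 49 (mod 100).

49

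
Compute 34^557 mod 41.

30

By repeated squaring mod 41: 34^1≡34, 34^2≡8, 34^4≡23, 34^8≡37, 34^16≡16, 34^32≡10, 34^64≡18, 34^128≡37, 34^256≡16, 34^512≡10.
Since 557 = 1 + 4 + 8 + 32 + 512 in binary, 34^557 ≡ 34·23·37·10·10 ≡ 30 (mod 41).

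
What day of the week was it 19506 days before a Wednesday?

19506 − 2786·7 = 4, so 19506 ≡ 4 (mod 7).
Wednesday − 4 days → Saturday.

Saturday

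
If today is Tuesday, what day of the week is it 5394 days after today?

5394 − 770·7 = 4, so 5394 ≡ 4 (mod 7).
Tuesday + 4 days → Saturday.

Saturday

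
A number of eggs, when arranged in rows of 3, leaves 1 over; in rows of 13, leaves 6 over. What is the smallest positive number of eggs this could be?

Since 13·1 ≡ 1 (mod 3), take x = 6 + 13·((1−6)·1 mod 3) = 6 + 13·1 = 19.
Check: 19 mod 3 = 1, 19 mod 13 = 6.

19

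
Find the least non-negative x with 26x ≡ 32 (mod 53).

26⁻¹ ≡ 51 (mod 53) because 26·51 = 1326 = 25·53 + 1.
So x ≡ 51·32 = 1632 ≡ 42 (mod 53).
Check: 26·42 = 1092 = 20·53 + 32.

42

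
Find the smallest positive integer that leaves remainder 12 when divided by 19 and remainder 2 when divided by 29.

Since 29·2 ≡ 1 (mod 19), take x = 2 + 29·((12−2)·2 mod 19) = 2 + 29·1 = 31.
Check: 31 mod 19 = 12, 31 mod 29 = 2.

31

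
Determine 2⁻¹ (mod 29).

2·15 = 30 = 1·29 + 1, so 2⁻¹ ≡ 15 (mod 29).

15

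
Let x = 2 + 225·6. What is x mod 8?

0

225·6 = 1350.
1350 − 168·8 = 6, so 1350 ≡ 6 (mod 8).
(2 + 6) mod 8 = 0.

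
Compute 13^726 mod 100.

Square-and-reduce mod 100: 13^1≡13, 13^2≡69, 13^4≡61, 13^8≡21, 13^16≡41, 13^32≡81, 13^64≡61, 13^128≡21, 13^256≡41, 13^512≡81.
Since 726 = 2 + 4 + 16 + 64 + 128 + 512 in binary, 13^726 ≡ 69·61·41·61·21·81 ≡ 9 (mod 100).

9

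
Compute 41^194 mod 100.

61

Square-and-reduce mod 100: 41^1≡41, 41^2≡81, 41^4≡61, 41^8≡21, 41^16≡41, 41^32≡81, 41^64≡61, 41^128≡21.
Since 194 = 2 + 64 + 128 in binary, 41^194 ≡ 81·61·21 ≡ 61 (mod 100).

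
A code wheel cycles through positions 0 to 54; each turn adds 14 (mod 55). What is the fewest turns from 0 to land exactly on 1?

4

55 = 3·14 + 13
14 = 1·13 + 1
13 = 13·1 + 0
Back-substituting gives 14·4 ≡ 1 (mod 55).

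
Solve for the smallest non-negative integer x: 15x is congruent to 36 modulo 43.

The inverse of 15 mod 43 is 23 (since 15·23 = 345 ≡ 1).
So x ≡ 23·36 = 828 ≡ 11 (mod 43).
Check: 15·11 = 165 = 3·43 + 36.

11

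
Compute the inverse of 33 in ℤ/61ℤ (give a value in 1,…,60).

33·37 = 1221 = 20·61 + 1, so 33⁻¹ ≡ 37 (mod 61).

37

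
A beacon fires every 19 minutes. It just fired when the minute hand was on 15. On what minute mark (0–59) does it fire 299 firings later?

299·19 = 5681.
5681 − 94·60 = 41, so 5681 ≡ 41 (mod 60).
(15 + 41) mod 60 = 56.

56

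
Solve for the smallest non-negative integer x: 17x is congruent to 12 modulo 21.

18

17⁻¹ ≡ 5 (mod 21) because 17·5 = 85 = 4·21 + 1.
So x ≡ 5·12 = 60 ≡ 18 (mod 21).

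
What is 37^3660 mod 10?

1

The units digit of 37^n cycles with period 4: 7, 9, 3, 1, …
3660 mod 4 = 0, so the last digit matches 7^4 = 1.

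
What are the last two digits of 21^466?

By repeated squaring mod 100: 21^1≡21, 21^2≡41, 21^4≡81, 21^8≡61, 21^16≡21, 21^32≡41, 21^64≡81, 21^128≡61, 21^256≡21.
Since 466 = 2 + 16 + 64 + 128 + 256 in binary, 21^466 ≡ 41·21·81·61·21 ≡ 21 (mod 100).

21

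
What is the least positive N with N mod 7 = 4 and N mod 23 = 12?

x ≡ 4 (mod 7) gives x ∈ {4, 11, 18, 25, 32, 39, 46, 53, …}.
The first of these with x mod 23 = 12 is 81.

81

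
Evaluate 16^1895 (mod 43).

21

By repeated squaring mod 43: 16^1≡16, 16^2≡41, 16^4≡4, 16^8≡16, 16^16≡41, 16^32≡4, 16^64≡16, 16^128≡41, 16^256≡4, 16^512≡16, 16^1024≡41.
Since 1895 = 1 + 2 + 4 + 32 + 64 + 256 + 512 + 1024 in binary, 16^1895 ≡ 16·41·4·4·16·4·16·41 ≡ 21 (mod 43).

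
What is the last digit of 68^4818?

4

Powers of 8 mod 10 repeat with period 4: 8, 4, 2, 6.
4818 mod 4 = 2, so the last digit matches 8^2 = 4.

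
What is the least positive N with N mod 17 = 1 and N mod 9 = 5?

86

x ≡ 5 (mod 9) gives x ∈ {5, 14, 23, 32, 41, 50, 59, 68, …}.
The first of these with x mod 17 = 1 is 86.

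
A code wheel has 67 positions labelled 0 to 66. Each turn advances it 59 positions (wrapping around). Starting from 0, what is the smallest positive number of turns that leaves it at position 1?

59·25 = 1475 = 22·67 + 1, so 59⁻¹ ≡ 25 (mod 67).

25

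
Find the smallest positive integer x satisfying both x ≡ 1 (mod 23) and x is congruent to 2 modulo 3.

47

x ≡ 2 (mod 3) gives x ∈ {2, 5, 8, 11, 14, 17, 20, 23, …}.
The first of these with x mod 23 = 1 is 47.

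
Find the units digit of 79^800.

The units digit of 79^n cycles with period 2: 9, 1, …
800 leaves remainder 0 on division by 2, so 79^800 ends in 1.

1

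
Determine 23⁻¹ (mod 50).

23·37 = 851 = 17·50 + 1, so 23⁻¹ ≡ 37 (mod 50).

37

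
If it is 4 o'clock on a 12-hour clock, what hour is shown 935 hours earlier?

5

935 − 77·12 = 11, so 935 ≡ 11 (mod 12).
4 − 11 → 5 on a 12-hour dial.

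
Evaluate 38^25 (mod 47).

13

By repeated squaring mod 47: 38^1≡38, 38^2≡34, 38^4≡28, 38^8≡32, 38^16≡37.
25 = 1 + 8 + 16, so 38^25 ≡ 38·32·37 ≡ 13 (mod 47).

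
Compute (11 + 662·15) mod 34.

662·15 = 9930.
9930 mod 34 = 2 (since 292·34 = 9928).
(11 + 2) mod 34 = 13.

13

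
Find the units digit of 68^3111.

The units digit of 68^n cycles with period 4: 8, 4, 2, 6, …
3111 leaves remainder 3 on division by 4, so 68^3111 ends in 2.

2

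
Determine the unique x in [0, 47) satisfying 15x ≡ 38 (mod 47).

37

15⁻¹ ≡ 22 (mod 47) because 15·22 = 330 = 7·47 + 1.
So x ≡ 22·38 = 836 ≡ 37 (mod 47).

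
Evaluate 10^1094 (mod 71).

3

Successive squares of 10 mod 71: 10^1≡10, 10^2≡29, 10^4≡60, 10^8≡50, 10^16≡15, 10^32≡12, 10^64≡2, 10^128≡4, 10^256≡16, 10^512≡43, 10^1024≡3.
1094 = 2 + 4 + 64 + 1024, so 10^1094 ≡ 29·60·2·3 ≡ 3 (mod 71).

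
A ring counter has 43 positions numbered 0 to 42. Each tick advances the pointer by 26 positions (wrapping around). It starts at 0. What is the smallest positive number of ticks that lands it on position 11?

26⁻¹ ≡ 5 (mod 43) because 26·5 = 130 = 3·43 + 1.
Multiplying both sides by 5: x ≡ 5·11 = 55 ≡ 12 (mod 43).

12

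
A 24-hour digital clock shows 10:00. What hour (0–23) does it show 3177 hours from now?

3177 = 132·24 + 9, so 3177 mod 24 = 9.
(10 + 9) mod 24 = 19.

19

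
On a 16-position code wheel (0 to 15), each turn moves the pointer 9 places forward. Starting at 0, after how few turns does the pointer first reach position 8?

The inverse of 9 mod 16 is 9 (since 9·9 = 81 ≡ 1).
Multiplying both sides by 9: x ≡ 9·8 = 72 ≡ 8 (mod 16).
Check: 9·8 = 72 = 4·16 + 8.

8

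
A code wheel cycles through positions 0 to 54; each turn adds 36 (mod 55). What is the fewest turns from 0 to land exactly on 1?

26

55 = 1·36 + 19
36 = 1·19 + 17
19 = 1·17 + 2
17 = 8·2 + 1
2 = 2·1 + 0
Back-substituting gives 36·26 ≡ 1 (mod 55).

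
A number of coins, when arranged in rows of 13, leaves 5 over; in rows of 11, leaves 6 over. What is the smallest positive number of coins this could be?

83

x ≡ 6 (mod 11) gives x ∈ {6, 17, 28, 39, 50, 61, 72, 83}.
The first of these with x mod 13 = 5 is 83.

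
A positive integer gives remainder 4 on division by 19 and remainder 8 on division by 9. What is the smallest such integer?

80

x ≡ 8 (mod 9) gives x ∈ {8, 17, 26, 35, 44, 53, 62, 71, …}.
The first of these with x mod 19 = 4 is 80.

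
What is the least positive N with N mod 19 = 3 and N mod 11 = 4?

x ≡ 4 (mod 11) gives x ∈ {4, 15, 26, 37, 48, 59, 70, 81, …}.
The first of these with x mod 19 = 3 is 136.

136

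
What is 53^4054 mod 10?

Last digits of 3^n: 3, 9, 7, 1 (period 4).
4054 mod 4 = 2, so the last digit matches 3^2 = 9.

9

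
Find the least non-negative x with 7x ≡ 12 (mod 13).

11

7⁻¹ ≡ 2 (mod 13) because 7·2 = 14 = 1·13 + 1.
So x ≡ 2·12 = 24 ≡ 11 (mod 13).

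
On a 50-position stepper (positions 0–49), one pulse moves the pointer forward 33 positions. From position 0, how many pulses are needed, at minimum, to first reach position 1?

50 = 1·33 + 17
33 = 1·17 + 16
17 = 1·16 + 1
16 = 16·1 + 0
Back-substituting gives 33·47 ≡ 1 (mod 50).

47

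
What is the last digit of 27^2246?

9

Last digits of 7^n: 7, 9, 3, 1 (period 4).
2246 mod 4 = 2, so the last digit matches 7^2 = 9.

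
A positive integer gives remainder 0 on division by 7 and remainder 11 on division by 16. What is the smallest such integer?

91

x ≡ 0 (mod 7) gives x ∈ {0, 7, 14, 21, 28, 35, 42, 49, …}.
The first of these with x mod 16 = 11 is 91.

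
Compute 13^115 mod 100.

57

By repeated squaring mod 100: 13^1≡13, 13^2≡69, 13^4≡61, 13^8≡21, 13^16≡41, 13^32≡81, 13^64≡61.
115 = 1 + 2 + 16 + 32 + 64, so 13^115 ≡ 13·69·41·81·61 ≡ 57 (mod 100).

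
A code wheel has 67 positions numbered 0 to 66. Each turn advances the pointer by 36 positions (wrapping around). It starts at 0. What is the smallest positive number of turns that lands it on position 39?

The inverse of 36 mod 67 is 54 (since 36·54 = 1944 ≡ 1).
Multiplying both sides by 54: x ≡ 54·39 = 2106 ≡ 29 (mod 67).
Check: 36·29 = 1044 = 15·67 + 39.

29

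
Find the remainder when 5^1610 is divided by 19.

4

Square-and-reduce mod 19: 5^1≡5, 5^2≡6, 5^4≡17, 5^8≡4, 5^16≡16, 5^32≡9, 5^64≡5, 5^128≡6, 5^256≡17, 5^512≡4, 5^1024≡16.
1610 = 2 + 8 + 64 + 512 + 1024, so 5^1610 ≡ 6·4·5·4·16 ≡ 4 (mod 19).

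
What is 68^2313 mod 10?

The units digit of 68^n cycles with period 4: 8, 4, 2, 6, …
2313 leaves remainder 1 on division by 4, so 68^2313 ends in 8.

8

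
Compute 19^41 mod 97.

Square-and-reduce mod 97: 19^1≡19, 19^2≡70, 19^4≡50, 19^8≡75, 19^16≡96, 19^32≡1.
41 = 1 + 8 + 32, so 19^41 ≡ 19·75·1 ≡ 67 (mod 97).

67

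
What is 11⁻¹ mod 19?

11·7 = 77 = 4·19 + 1, so 11⁻¹ ≡ 7 (mod 19).

7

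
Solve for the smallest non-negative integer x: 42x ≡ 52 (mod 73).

36

The inverse of 42 mod 73 is 40 (since 42·40 = 1680 ≡ 1).
Multiplying both sides by 40: x ≡ 40·52 = 2080 ≡ 36 (mod 73).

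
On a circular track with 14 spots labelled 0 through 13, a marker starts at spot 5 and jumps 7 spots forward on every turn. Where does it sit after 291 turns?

12

291·7 = 2037.
Dividing 2037 by 14 gives quotient 145 and remainder 7.
(5 + 7) mod 14 = 12.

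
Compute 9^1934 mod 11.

5

By repeated squaring mod 11: 9^1≡9, 9^2≡4, 9^4≡5, 9^8≡3, 9^16≡9, 9^32≡4, 9^64≡5, 9^128≡3, 9^256≡9, 9^512≡4, 9^1024≡5.
Since 1934 = 2 + 4 + 8 + 128 + 256 + 512 + 1024 in binary, 9^1934 ≡ 4·5·3·3·9·4·5 ≡ 5 (mod 11).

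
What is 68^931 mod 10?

2

Last digits of 8^n: 8, 4, 2, 6 (period 4).
931 mod 4 = 3, so the last digit matches 8^3 = 2.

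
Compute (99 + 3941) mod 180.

3941 − 21·180 = 161, so 3941 ≡ 161 (mod 180).
(99 + 161) mod 180 = 80.

80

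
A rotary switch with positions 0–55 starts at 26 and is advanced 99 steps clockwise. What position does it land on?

13

Dividing 99 by 56 gives quotient 1 and remainder 43.
(26 + 43) mod 56 = 13.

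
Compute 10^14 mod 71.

25

By repeated squaring mod 71: 10^1≡10, 10^2≡29, 10^4≡60, 10^8≡50.
14 = 2 + 4 + 8, so 10^14 ≡ 29·60·50 ≡ 25 (mod 71).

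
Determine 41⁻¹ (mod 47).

47 = 1·41 + 6
41 = 6·6 + 5
6 = 1·5 + 1
5 = 5·1 + 0
Back-substituting gives 41·39 ≡ 1 (mod 47).

39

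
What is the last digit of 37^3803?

Powers of 7 mod 10 repeat with period 4: 7, 9, 3, 1.
3803 mod 4 = 3, so the last digit matches 7^3 = 3.

3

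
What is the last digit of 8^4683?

Powers of 8 mod 10 repeat with period 4: 8, 4, 2, 6.
4683 mod 4 = 3, so the last digit matches 8^3 = 2.

2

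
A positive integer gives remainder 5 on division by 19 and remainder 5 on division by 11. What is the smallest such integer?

5

x ≡ 5 (mod 11) gives x ∈ {5}.
The first of these with x mod 19 = 5 is 5.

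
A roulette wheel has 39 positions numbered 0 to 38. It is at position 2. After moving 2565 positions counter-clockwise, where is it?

2565 = 65·39 + 30, so 2565 mod 39 = 30.
(2 − 30) mod 39 = 11.

11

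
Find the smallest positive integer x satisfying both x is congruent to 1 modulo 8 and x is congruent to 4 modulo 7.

25

x ≡ 4 (mod 7) gives x ∈ {4, 11, 18, 25}.
The first of these with x mod 8 = 1 is 25.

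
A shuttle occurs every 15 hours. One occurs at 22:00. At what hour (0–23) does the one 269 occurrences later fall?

269·15 = 4035.
4035 = 168·24 + 3, so 4035 mod 24 = 3.
(22 + 3) mod 24 = 1.

1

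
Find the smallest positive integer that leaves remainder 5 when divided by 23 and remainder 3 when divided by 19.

212

Since 19·17 ≡ 1 (mod 23), take x = 3 + 19·((5−3)·17 mod 23) = 3 + 19·11 = 212.
Check: 212 mod 23 = 5, 212 mod 19 = 3.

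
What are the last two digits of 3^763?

Square-and-reduce mod 100: 3^1≡3, 3^2≡9, 3^4≡81, 3^8≡61, 3^16≡21, 3^32≡41, 3^64≡81, 3^128≡61, 3^256≡21, 3^512≡41.
Since 763 = 1 + 2 + 8 + 16 + 32 + 64 + 128 + 512 in binary, 3^763 ≡ 3·9·61·21·41·81·61·41 ≡ 27 (mod 100).

27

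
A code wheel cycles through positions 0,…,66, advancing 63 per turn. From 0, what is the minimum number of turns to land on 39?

The inverse of 63 mod 67 is 50 (since 63·50 = 3150 ≡ 1).
So x ≡ 50·39 = 1950 ≡ 7 (mod 67).

7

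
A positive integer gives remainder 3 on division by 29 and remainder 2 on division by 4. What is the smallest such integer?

90

x ≡ 2 (mod 4) gives x ∈ {2, 6, 10, 14, 18, 22, 26, 30, …}.
The first of these with x mod 29 = 3 is 90.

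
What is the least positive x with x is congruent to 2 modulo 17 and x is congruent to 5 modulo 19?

x ≡ 2 (mod 17) gives x ∈ {2, 19, 36, 53, 70, 87, 104, 121, …}.
The first of these with x mod 19 = 5 is 138.

138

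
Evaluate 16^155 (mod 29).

16

Square-and-reduce mod 29: 16^1≡16, 16^2≡24, 16^4≡25, 16^8≡16, 16^16≡24, 16^32≡25, 16^64≡16, 16^128≡24.
Since 155 = 1 + 2 + 8 + 16 + 128 in binary, 16^155 ≡ 16·24·16·24·24 ≡ 16 (mod 29).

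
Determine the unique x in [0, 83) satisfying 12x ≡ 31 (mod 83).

51

12⁻¹ ≡ 7 (mod 83) because 12·7 = 84 = 1·83 + 1.
Multiplying both sides by 7: x ≡ 7·31 = 217 ≡ 51 (mod 83).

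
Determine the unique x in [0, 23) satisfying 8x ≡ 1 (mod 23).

The inverse of 8 mod 23 is 3 (since 8·3 = 24 ≡ 1).
Multiplying both sides by 3: x ≡ 3·1 = 3 ≡ 3 (mod 23).
Check: 8·3 = 24 = 1·23 + 1.

3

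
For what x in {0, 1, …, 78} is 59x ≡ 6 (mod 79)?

55

59⁻¹ ≡ 75 (mod 79) because 59·75 = 4425 = 56·79 + 1.
So x ≡ 75·6 = 450 ≡ 55 (mod 79).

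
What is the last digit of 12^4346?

The units digit of 12^n cycles with period 4: 2, 4, 8, 6, …
4346 leaves remainder 2 on division by 4, so 12^4346 ends in 4.

4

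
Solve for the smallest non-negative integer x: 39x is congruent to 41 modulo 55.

39⁻¹ ≡ 24 (mod 55) because 39·24 = 936 = 17·55 + 1.
Multiplying both sides by 24: x ≡ 24·41 = 984 ≡ 49 (mod 55).

49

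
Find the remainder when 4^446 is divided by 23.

2

By repeated squaring mod 23: 4^1≡4, 4^2≡16, 4^4≡3, 4^8≡9, 4^16≡12, 4^32≡6, 4^64≡13, 4^128≡8, 4^256≡18.
446 = 2 + 4 + 8 + 16 + 32 + 128 + 256, so 4^446 ≡ 16·3·9·12·6·8·18 ≡ 2 (mod 23).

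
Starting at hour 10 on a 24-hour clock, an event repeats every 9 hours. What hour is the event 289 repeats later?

19

289·9 = 2601.
2601 mod 24 = 9 (since 108·24 = 2592).
(10 + 9) mod 24 = 19.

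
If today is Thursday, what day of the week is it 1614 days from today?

1614 mod 7 = 4 (since 230·7 = 1610).
Thursday + 4 days → Monday.

Monday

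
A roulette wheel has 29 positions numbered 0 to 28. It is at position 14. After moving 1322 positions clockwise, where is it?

2

Dividing 1322 by 29 gives quotient 45 and remainder 17.
(14 + 17) mod 29 = 2.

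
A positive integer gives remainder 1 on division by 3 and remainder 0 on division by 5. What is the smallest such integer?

10

x ≡ 1 (mod 3) gives x ∈ {1, 4, 7, 10}.
The first of these with x mod 5 = 0 is 10.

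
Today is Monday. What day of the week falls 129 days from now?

129 mod 7 = 3 (since 18·7 = 126).
Monday + 3 days → Thursday.

Thursday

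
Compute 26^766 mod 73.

61

Square-and-reduce mod 73: 26^1≡26, 26^2≡19, 26^4≡69, 26^8≡16, 26^16≡37, 26^32≡55, 26^64≡32, 26^128≡2, 26^256≡4, 26^512≡16.
Since 766 = 2 + 4 + 8 + 16 + 32 + 64 + 128 + 512 in binary, 26^766 ≡ 19·69·16·37·55·32·2·16 ≡ 61 (mod 73).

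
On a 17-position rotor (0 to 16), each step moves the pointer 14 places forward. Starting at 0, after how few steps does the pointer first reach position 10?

8

14⁻¹ ≡ 11 (mod 17) because 14·11 = 154 = 9·17 + 1.
So x ≡ 11·10 = 110 ≡ 8 (mod 17).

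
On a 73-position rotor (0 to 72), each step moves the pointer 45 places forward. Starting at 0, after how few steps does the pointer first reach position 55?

58

The inverse of 45 mod 73 is 13 (since 45·13 = 585 ≡ 1).
Multiplying both sides by 13: x ≡ 13·55 = 715 ≡ 58 (mod 73).
Check: 45·58 = 2610 = 35·73 + 55.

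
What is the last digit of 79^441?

Powers of 9 mod 10 repeat with period 2: 9, 1.
441 leaves remainder 1 on division by 2, so 79^441 ends in 9.

9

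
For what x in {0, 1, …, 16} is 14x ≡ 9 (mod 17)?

14

14⁻¹ ≡ 11 (mod 17) because 14·11 = 154 = 9·17 + 1.
Multiplying both sides by 11: x ≡ 11·9 = 99 ≡ 14 (mod 17).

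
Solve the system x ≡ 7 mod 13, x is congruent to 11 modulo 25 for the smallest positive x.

x ≡ 7 (mod 13) gives x ∈ {7, 20, 33, 46, 59, 72, 85, 98, …}.
The first of these with x mod 25 = 11 is 111.

111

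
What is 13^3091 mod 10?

Last digits of 3^n: 3, 9, 7, 1 (period 4).
3091 leaves remainder 3 on division by 4, so 13^3091 ends in 7.

7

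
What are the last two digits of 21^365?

Square-and-reduce mod 100: 21^1≡21, 21^2≡41, 21^4≡81, 21^8≡61, 21^16≡21, 21^32≡41, 21^64≡81, 21^128≡61, 21^256≡21.
Since 365 = 1 + 4 + 8 + 32 + 64 + 256 in binary, 21^365 ≡ 21·81·61·41·81·21 ≡ 1 (mod 100).

01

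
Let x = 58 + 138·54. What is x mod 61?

138·54 = 7452.
7452 − 122·61 = 10, so 7452 ≡ 10 (mod 61).
(58 + 10) mod 61 = 7.

7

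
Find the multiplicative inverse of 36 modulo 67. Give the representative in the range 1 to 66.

54

67 = 1·36 + 31
36 = 1·31 + 5
31 = 6·5 + 1
5 = 5·1 + 0
Back-substituting gives 36·54 ≡ 1 (mod 67).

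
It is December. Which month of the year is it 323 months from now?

November

323 = 26·12 + 11, so 323 mod 12 = 11.
December + 11 months → November.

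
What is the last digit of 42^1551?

Last digits of 2^n: 2, 4, 8, 6 (period 4).
1551 mod 4 = 3, so the last digit matches 2^3 = 8.

8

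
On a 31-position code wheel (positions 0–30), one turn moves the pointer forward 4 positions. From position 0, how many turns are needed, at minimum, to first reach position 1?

4·8 = 32 = 1·31 + 1, so 4⁻¹ ≡ 8 (mod 31).

8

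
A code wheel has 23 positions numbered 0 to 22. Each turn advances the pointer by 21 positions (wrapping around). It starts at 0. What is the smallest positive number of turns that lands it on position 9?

The inverse of 21 mod 23 is 11 (since 21·11 = 231 ≡ 1).
So x ≡ 11·9 = 99 ≡ 7 (mod 23).

7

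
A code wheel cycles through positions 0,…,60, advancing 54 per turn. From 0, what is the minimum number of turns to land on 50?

19

The inverse of 54 mod 61 is 26 (since 54·26 = 1404 ≡ 1).
So x ≡ 26·50 = 1300 ≡ 19 (mod 61).
Check: 54·19 = 1026 = 16·61 + 50.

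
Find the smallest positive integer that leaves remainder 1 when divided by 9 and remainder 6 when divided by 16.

x ≡ 1 (mod 9) gives x ∈ {1, 10, 19, 28, 37, 46, 55, 64, …}.
The first of these with x mod 16 = 6 is 118.

118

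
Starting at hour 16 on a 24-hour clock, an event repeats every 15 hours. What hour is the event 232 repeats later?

16

232·15 = 3480.
Dividing 3480 by 24 gives quotient 145 and remainder 0.
(16 + 0) mod 24 = 16.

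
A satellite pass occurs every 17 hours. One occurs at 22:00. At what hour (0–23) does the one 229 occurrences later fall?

3

229·17 = 3893.
3893 = 162·24 + 5, so 3893 mod 24 = 5.
(22 + 5) mod 24 = 3.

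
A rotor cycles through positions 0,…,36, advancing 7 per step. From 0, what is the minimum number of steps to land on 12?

7

7⁻¹ ≡ 16 (mod 37) because 7·16 = 112 = 3·37 + 1.
Multiplying both sides by 16: x ≡ 16·12 = 192 ≡ 7 (mod 37).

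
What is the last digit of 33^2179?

The units digit of 33^n cycles with period 4: 3, 9, 7, 1, …
2179 mod 4 = 3, so the last digit matches 3^3 = 7.

7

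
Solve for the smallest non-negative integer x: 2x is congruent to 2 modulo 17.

2⁻¹ ≡ 9 (mod 17) because 2·9 = 18 = 1·17 + 1.
Multiplying both sides by 9: x ≡ 9·2 = 18 ≡ 1 (mod 17).

1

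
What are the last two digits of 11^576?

Successive squares of 11 mod 100: 11^1≡11, 11^2≡21, 11^4≡41, 11^8≡81, 11^16≡61, 11^32≡21, 11^64≡41, 11^128≡81, 11^256≡61, 11^512≡21.
576 = 64 + 512, so 11^576 ≡ 41·21 ≡ 61 (mod 100).

61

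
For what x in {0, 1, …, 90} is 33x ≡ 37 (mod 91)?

33⁻¹ ≡ 80 (mod 91) because 33·80 = 2640 = 29·91 + 1.
So x ≡ 80·37 = 2960 ≡ 48 (mod 91).

48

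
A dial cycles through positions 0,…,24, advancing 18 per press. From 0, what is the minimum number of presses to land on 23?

18⁻¹ ≡ 7 (mod 25) because 18·7 = 126 = 5·25 + 1.
So x ≡ 7·23 = 161 ≡ 11 (mod 25).
Check: 18·11 = 198 = 7·25 + 23.

11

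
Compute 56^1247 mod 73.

30

Square-and-reduce mod 73: 56^1≡56, 56^2≡70, 56^4≡9, 56^8≡8, 56^16≡64, 56^32≡8, 56^64≡64, 56^128≡8, 56^256≡64, 56^512≡8, 56^1024≡64.
Since 1247 = 1 + 2 + 4 + 8 + 16 + 64 + 128 + 1024 in binary, 56^1247 ≡ 56·70·9·8·64·64·8·64 ≡ 30 (mod 73).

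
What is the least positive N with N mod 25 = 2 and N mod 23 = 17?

477

x ≡ 17 (mod 23) gives x ∈ {17, 40, 63, 86, 109, 132, 155, 178, …}.
The first of these with x mod 25 = 2 is 477.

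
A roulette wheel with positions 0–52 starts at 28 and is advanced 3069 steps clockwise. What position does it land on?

23

3069 mod 53 = 48 (since 57·53 = 3021).
(28 + 48) mod 53 = 23.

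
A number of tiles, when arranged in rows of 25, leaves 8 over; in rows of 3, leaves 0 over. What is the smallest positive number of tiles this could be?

33

x ≡ 0 (mod 3) gives x ∈ {0, 3, 6, 9, 12, 15, 18, 21, …}.
The first of these with x mod 25 = 8 is 33.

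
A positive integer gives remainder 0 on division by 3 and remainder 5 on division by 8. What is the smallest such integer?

Since 8·2 ≡ 1 (mod 3), take x = 5 + 8·((0−5)·2 mod 3) = 5 + 8·2 = 21.
Check: 21 mod 3 = 0, 21 mod 8 = 5.

21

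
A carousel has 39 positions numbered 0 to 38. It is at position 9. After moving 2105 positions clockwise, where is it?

2105 = 53·39 + 38, so 2105 mod 39 = 38.
(9 + 38) mod 39 = 8.

8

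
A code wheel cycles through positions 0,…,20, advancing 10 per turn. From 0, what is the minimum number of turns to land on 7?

7

The inverse of 10 mod 21 is 19 (since 10·19 = 190 ≡ 1).
Multiplying both sides by 19: x ≡ 19·7 = 133 ≡ 7 (mod 21).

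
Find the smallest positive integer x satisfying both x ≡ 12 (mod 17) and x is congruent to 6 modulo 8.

46

Since 8·15 ≡ 1 (mod 17), take x = 6 + 8·((12−6)·15 mod 17) = 6 + 8·5 = 46.
Check: 46 mod 17 = 12, 46 mod 8 = 6.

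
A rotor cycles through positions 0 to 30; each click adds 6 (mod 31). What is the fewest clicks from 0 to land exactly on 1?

31 = 5·6 + 1
6 = 6·1 + 0
Back-substituting gives 6·26 ≡ 1 (mod 31).

26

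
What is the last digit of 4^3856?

Last digits of 4^n: 4, 6 (period 2).
3856 leaves remainder 0 on division by 2, so 4^3856 ends in 6.

6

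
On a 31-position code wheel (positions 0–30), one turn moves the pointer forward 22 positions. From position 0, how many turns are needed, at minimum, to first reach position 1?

22·24 = 528 = 17·31 + 1, so 22⁻¹ ≡ 24 (mod 31).

24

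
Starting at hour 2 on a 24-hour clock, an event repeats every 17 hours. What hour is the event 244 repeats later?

22

244·17 = 4148.
4148 = 172·24 + 20, so 4148 mod 24 = 20.
(2 + 20) mod 24 = 22.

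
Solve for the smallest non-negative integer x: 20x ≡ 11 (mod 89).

The inverse of 20 mod 89 is 49 (since 20·49 = 980 ≡ 1).
So x ≡ 49·11 = 539 ≡ 5 (mod 89).

5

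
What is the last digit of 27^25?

7

Powers of 7 mod 10 repeat with period 4: 7, 9, 3, 1.
25 leaves remainder 1 on division by 4, so 27^25 ends in 7.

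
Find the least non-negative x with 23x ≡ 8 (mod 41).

23⁻¹ ≡ 25 (mod 41) because 23·25 = 575 = 14·41 + 1.
So x ≡ 25·8 = 200 ≡ 36 (mod 41).
Check: 23·36 = 828 = 20·41 + 8.

36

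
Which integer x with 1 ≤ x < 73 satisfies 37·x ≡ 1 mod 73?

37·2 = 74 = 1·73 + 1, so 37⁻¹ ≡ 2 (mod 73).

2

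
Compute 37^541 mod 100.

37

Square-and-reduce mod 100: 37^1≡37, 37^2≡69, 37^4≡61, 37^8≡21, 37^16≡41, 37^32≡81, 37^64≡61, 37^128≡21, 37^256≡41, 37^512≡81.
541 = 1 + 4 + 8 + 16 + 512, so 37^541 ≡ 37·61·21·41·81 ≡ 37 (mod 100).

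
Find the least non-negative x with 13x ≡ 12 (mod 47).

The inverse of 13 mod 47 is 29 (since 13·29 = 377 ≡ 1).
Multiplying both sides by 29: x ≡ 29·12 = 348 ≡ 19 (mod 47).

19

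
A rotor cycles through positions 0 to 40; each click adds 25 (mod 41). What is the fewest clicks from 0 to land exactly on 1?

23

41 = 1·25 + 16
25 = 1·16 + 9
16 = 1·9 + 7
9 = 1·7 + 2
7 = 3·2 + 1
2 = 2·1 + 0
Back-substituting gives 25·23 ≡ 1 (mod 41).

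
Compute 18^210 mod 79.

Square-and-reduce mod 79: 18^1≡18, 18^2≡8, 18^4≡64, 18^8≡67, 18^16≡65, 18^32≡38, 18^64≡22, 18^128≡10.
Since 210 = 2 + 16 + 64 + 128 in binary, 18^210 ≡ 8·65·22·10 ≡ 8 (mod 79).

8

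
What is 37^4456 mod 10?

1

Powers of 7 mod 10 repeat with period 4: 7, 9, 3, 1.
4456 leaves remainder 0 on division by 4, so 37^4456 ends in 1.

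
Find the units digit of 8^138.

Last digits of 8^n: 8, 4, 2, 6 (period 4).
138 mod 4 = 2, so the last digit matches 8^2 = 4.

4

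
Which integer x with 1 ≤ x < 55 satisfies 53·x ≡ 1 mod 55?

53·27 = 1431 = 26·55 + 1, so 53⁻¹ ≡ 27 (mod 55).

27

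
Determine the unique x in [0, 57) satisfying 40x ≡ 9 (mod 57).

33

The inverse of 40 mod 57 is 10 (since 40·10 = 400 ≡ 1).
Multiplying both sides by 10: x ≡ 10·9 = 90 ≡ 33 (mod 57).
Check: 40·33 = 1320 = 23·57 + 9.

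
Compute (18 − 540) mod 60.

18

540 mod 60 = 0 (since 9·60 = 540).
(18 − 0) mod 60 = 18.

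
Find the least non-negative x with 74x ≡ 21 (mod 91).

74⁻¹ ≡ 16 (mod 91) because 74·16 = 1184 = 13·91 + 1.
So x ≡ 16·21 = 336 ≡ 63 (mod 91).

63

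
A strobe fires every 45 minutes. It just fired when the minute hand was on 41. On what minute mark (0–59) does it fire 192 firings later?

192·45 = 8640.
8640 − 144·60 = 0, so 8640 ≡ 0 (mod 60).
(41 + 0) mod 60 = 41.

41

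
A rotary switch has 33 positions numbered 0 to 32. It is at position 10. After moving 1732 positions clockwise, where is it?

Dividing 1732 by 33 gives quotient 52 and remainder 16.
(10 + 16) mod 33 = 26.

26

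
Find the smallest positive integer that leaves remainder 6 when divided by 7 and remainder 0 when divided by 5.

x ≡ 0 (mod 5) gives x ∈ {0, 5, 10, 15, 20}.
The first of these with x mod 7 = 6 is 20.

20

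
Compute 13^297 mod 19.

Square-and-reduce mod 19: 13^1≡13, 13^2≡17, 13^4≡4, 13^8≡16, 13^16≡9, 13^32≡5, 13^64≡6, 13^128≡17, 13^256≡4.
Since 297 = 1 + 8 + 32 + 256 in binary, 13^297 ≡ 13·16·5·4 ≡ 18 (mod 19).

18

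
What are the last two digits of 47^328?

Successive squares of 47 mod 100: 47^1≡47, 47^2≡9, 47^4≡81, 47^8≡61, 47^16≡21, 47^32≡41, 47^64≡81, 47^128≡61, 47^256≡21.
328 = 8 + 64 + 256, so 47^328 ≡ 61·81·21 ≡ 61 (mod 100).

61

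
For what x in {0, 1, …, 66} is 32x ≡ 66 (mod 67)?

23

The inverse of 32 mod 67 is 44 (since 32·44 = 1408 ≡ 1).
Multiplying both sides by 44: x ≡ 44·66 = 2904 ≡ 23 (mod 67).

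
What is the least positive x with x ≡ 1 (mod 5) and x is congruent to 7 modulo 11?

51

x ≡ 1 (mod 5) gives x ∈ {1, 6, 11, 16, 21, 26, 31, 36, …}.
The first of these with x mod 11 = 7 is 51.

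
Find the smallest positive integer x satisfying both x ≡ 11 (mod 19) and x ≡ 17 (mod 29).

220

Since 29·2 ≡ 1 (mod 19), take x = 17 + 29·((11−17)·2 mod 19) = 17 + 29·7 = 220.
Check: 220 mod 19 = 11, 220 mod 29 = 17.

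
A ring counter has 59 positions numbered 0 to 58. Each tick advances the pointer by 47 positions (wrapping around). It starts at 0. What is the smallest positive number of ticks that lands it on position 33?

12

The inverse of 47 mod 59 is 54 (since 47·54 = 2538 ≡ 1).
So x ≡ 54·33 = 1782 ≡ 12 (mod 59).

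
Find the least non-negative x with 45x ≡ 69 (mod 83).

79

45⁻¹ ≡ 24 (mod 83) because 45·24 = 1080 = 13·83 + 1.
So x ≡ 24·69 = 1656 ≡ 79 (mod 83).
Check: 45·79 = 3555 = 42·83 + 69.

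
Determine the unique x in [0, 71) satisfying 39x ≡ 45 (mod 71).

39⁻¹ ≡ 51 (mod 71) because 39·51 = 1989 = 28·71 + 1.
Multiplying both sides by 51: x ≡ 51·45 = 2295 ≡ 23 (mod 71).

23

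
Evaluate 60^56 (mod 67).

65

Successive squares of 60 mod 67: 60^1≡60, 60^2≡49, 60^4≡56, 60^8≡54, 60^16≡35, 60^32≡19.
56 = 8 + 16 + 32, so 60^56 ≡ 54·35·19 ≡ 65 (mod 67).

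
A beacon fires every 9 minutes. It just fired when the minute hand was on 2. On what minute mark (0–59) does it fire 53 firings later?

59

53·9 = 477.
477 − 7·60 = 57, so 477 ≡ 57 (mod 60).
(2 + 57) mod 60 = 59.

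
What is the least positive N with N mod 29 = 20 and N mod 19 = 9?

Since 19·26 ≡ 1 (mod 29), take x = 9 + 19·((20−9)·26 mod 29) = 9 + 19·25 = 484.
Check: 484 mod 29 = 20, 484 mod 19 = 9.

484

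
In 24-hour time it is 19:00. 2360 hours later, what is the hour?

3

2360 − 98·24 = 8, so 2360 ≡ 8 (mod 24).
(19 + 8) mod 24 = 3.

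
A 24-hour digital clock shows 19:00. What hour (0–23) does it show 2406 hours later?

2406 = 100·24 + 6, so 2406 mod 24 = 6.
(19 + 6) mod 24 = 1.

1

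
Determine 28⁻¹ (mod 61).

28·24 = 672 = 11·61 + 1, so 28⁻¹ ≡ 24 (mod 61).

24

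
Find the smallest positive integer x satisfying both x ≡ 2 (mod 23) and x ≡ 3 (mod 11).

Since 11·21 ≡ 1 (mod 23), take x = 3 + 11·((2−3)·21 mod 23) = 3 + 11·2 = 25.
Check: 25 mod 23 = 2, 25 mod 11 = 3.

25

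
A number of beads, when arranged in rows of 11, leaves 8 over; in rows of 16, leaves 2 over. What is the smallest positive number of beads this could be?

x ≡ 8 (mod 11) gives x ∈ {8, 19, 30, 41, 52, 63, 74, 85, …}.
The first of these with x mod 16 = 2 is 162.

162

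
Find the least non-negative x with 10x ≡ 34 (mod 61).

10⁻¹ ≡ 55 (mod 61) because 10·55 = 550 = 9·61 + 1.
Multiplying both sides by 55: x ≡ 55·34 = 1870 ≡ 40 (mod 61).
Check: 10·40 = 400 = 6·61 + 34.

40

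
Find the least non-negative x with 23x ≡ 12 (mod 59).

39

23⁻¹ ≡ 18 (mod 59) because 23·18 = 414 = 7·59 + 1.
Multiplying both sides by 18: x ≡ 18·12 = 216 ≡ 39 (mod 59).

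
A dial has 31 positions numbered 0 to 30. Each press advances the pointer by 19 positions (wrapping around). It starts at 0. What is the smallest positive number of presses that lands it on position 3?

23

The inverse of 19 mod 31 is 18 (since 19·18 = 342 ≡ 1).
Multiplying both sides by 18: x ≡ 18·3 = 54 ≡ 23 (mod 31).
Check: 19·23 = 437 = 14·31 + 3.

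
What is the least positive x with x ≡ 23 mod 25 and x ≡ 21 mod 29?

Since 29·19 ≡ 1 (mod 25), take x = 21 + 29·((23−21)·19 mod 25) = 21 + 29·13 = 398.
Check: 398 mod 25 = 23, 398 mod 29 = 21.

398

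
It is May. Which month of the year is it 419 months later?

419 − 34·12 = 11, so 419 ≡ 11 (mod 12).
May + 11 months → April.

April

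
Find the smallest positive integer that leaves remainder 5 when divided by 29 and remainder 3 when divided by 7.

Since 7·25 ≡ 1 (mod 29), take x = 3 + 7·((5−3)·25 mod 29) = 3 + 7·21 = 150.
Check: 150 mod 29 = 5, 150 mod 7 = 3.

150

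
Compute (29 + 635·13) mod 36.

635·13 = 8255.
8255 − 229·36 = 11, so 8255 ≡ 11 (mod 36).
(29 + 11) mod 36 = 4.

4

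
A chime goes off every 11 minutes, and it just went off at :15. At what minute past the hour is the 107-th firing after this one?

52

107·11 = 1177.
1177 = 19·60 + 37, so 1177 mod 60 = 37.
(15 + 37) mod 60 = 52.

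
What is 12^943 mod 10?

The units digit of 12^n cycles with period 4: 2, 4, 8, 6, …
943 mod 4 = 3, so the last digit matches 2^3 = 8.

8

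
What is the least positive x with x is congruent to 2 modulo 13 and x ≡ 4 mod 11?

x ≡ 4 (mod 11) gives x ∈ {4, 15}.
The first of these with x mod 13 = 2 is 15.

15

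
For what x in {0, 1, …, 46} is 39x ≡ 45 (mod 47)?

The inverse of 39 mod 47 is 41 (since 39·41 = 1599 ≡ 1).
Multiplying both sides by 41: x ≡ 41·45 = 1845 ≡ 12 (mod 47).
Check: 39·12 = 468 = 9·47 + 45.

12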